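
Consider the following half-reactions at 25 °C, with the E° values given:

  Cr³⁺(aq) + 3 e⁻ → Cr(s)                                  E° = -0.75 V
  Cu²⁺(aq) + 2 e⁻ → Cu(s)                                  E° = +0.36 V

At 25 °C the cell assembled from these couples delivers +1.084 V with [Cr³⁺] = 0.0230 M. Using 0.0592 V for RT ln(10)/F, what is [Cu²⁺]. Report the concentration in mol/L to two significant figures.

Cu²⁺/Cu is the cathode, Cr³⁺/Cr the anode: E°cell = +1.11 V, n = 6.
Overall reaction: 3 Cu²⁺(aq) + 2 Cr(s) → 3 Cu(s) + 2 Cr³⁺(aq); Q = [Cr³⁺]^2/[Cu²⁺]^3.
From E = E° − (0.0592/n) log Q: log Q = (E° − E)·n/0.0592 = (+1.11 − (+1.084))·6/0.0592 = 2.6351.
So 3·log[Cu²⁺] = 2·log(0.023) − log Q = -3.2765 − (2.6351) = -5.9116; log[Cu²⁺] = -5.9116 / 3 = -1.9705; [Cu²⁺] = 10^(-1.9705) ≈ 0.011 M.

0.011 M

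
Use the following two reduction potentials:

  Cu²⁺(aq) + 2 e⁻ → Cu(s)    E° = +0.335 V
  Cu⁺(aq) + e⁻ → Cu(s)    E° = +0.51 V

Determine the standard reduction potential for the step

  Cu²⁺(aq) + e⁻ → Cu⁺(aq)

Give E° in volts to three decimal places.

Sequential free energies add, so n₃E°₃ = n₁E°₁ + n₂E°₂.
With n₃ = 2, and the known step contributing 1×(+0.51) V, the unknown satisfies 1·E° = 2×(+0.335) − 1×(+0.51) = +0.160.
E° = +0.160 / 1 = +0.160 V.

+0.160 V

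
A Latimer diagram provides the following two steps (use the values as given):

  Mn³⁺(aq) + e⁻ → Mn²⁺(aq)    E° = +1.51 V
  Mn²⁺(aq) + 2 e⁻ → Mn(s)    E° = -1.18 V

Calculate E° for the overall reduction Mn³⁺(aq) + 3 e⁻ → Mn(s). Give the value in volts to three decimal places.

Standard free energies of sequential steps add: ΔG°₃ = ΔG°₁ + ΔG°₂, so n₃E°₃ = n₁E°₁ + n₂E°₂.
E°₃ = (1×+1.51 + 2×-1.18) / 3 = (-0.850) / 3 = -0.283 V.
Simply averaging or adding the two E° values would be wrong; the electron-weighted sum is required.

-0.283 V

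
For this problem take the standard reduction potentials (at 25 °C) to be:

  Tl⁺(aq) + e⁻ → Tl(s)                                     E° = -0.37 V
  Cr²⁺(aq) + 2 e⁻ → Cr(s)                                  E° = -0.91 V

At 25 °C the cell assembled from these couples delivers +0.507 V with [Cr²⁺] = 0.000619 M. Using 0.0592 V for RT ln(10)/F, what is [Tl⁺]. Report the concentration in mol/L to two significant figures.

0.0069 M

Tl⁺/Tl is the cathode, Cr²⁺/Cr the anode: E°cell = +0.54 V, n = 2.
Overall reaction: 2 Tl⁺(aq) + Cr(s) → 2 Tl(s) + Cr²⁺(aq); Q = [Cr²⁺]^1/[Tl⁺]^2.
From E = E° − (0.0592/n) log Q: log Q = (E° − E)·n/0.0592 = (+0.54 − (+0.507))·2/0.0592 = 1.1149.
So 2·log[Tl⁺] = 1·log(0.000619) − log Q = -3.2083 − (1.1149) = -4.3232; log[Tl⁺] = -4.3232 / 2 = -2.1616; [Tl⁺] = 10^(-2.1616) ≈ 0.0069 M.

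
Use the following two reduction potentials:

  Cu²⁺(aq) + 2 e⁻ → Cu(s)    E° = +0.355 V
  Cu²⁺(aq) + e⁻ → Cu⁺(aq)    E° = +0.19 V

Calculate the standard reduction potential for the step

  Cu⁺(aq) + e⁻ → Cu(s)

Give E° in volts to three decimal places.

+0.520 V

Sequential free energies add, so n₃E°₃ = n₁E°₁ + n₂E°₂.
With n₃ = 2, and the known step contributing 1×(+0.19) V, the unknown satisfies 1·E° = 2×(+0.355) − 1×(+0.19) = +0.520.
E° = +0.520 / 1 = +0.520 V.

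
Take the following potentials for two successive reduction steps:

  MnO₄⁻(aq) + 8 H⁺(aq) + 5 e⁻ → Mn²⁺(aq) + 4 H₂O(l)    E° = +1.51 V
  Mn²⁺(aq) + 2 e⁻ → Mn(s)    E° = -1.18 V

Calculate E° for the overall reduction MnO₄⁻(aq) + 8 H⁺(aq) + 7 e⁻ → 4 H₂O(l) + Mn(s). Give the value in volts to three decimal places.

+0.741 V

Adding the free-energy changes (−nFE°) of the two steps gives −n₃FE°₃ = −n₁FE°₁ − n₂FE°₂.
E°₃ = (5×+1.51 + 2×-1.18) / 7 = (+5.190) / 7 = +0.741 V.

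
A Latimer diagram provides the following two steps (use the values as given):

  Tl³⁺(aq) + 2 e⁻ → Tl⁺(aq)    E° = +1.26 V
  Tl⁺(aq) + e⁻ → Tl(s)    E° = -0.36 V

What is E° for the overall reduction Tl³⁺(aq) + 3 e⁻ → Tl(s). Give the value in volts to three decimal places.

+0.720 V

Standard free energies of sequential steps add: ΔG°₃ = ΔG°₁ + ΔG°₂, so n₃E°₃ = n₁E°₁ + n₂E°₂.
E°₃ = (2×+1.26 + 1×-0.36) / 3 = (+2.160) / 3 = +0.720 V.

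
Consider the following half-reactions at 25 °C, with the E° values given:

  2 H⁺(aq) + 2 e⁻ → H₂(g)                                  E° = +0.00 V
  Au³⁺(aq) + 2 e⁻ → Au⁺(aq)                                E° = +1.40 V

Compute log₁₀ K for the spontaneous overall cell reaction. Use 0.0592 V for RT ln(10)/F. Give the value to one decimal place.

47.3

Cathode: Au³⁺/Au⁺; anode: H⁺/H₂. E°cell = +1.40 V, n = 2.
log K = nE°cell / 0.0592 = (2)(+1.40) / 0.0592 = 47.3.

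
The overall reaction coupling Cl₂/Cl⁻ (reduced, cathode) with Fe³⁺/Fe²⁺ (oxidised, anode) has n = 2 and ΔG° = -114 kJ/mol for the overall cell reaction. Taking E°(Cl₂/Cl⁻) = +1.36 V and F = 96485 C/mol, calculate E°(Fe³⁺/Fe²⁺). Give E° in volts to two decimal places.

E°cell = −ΔG°/(nF) = −(-114×10³)/((2)(96485)) = +0.591 V.
Since Cl₂/Cl⁻ is the cathode and Fe³⁺/Fe²⁺ the anode, E°cell = E°(Cl₂/Cl⁻) − E°(Fe³⁺/Fe²⁺).
So E°(Fe³⁺/Fe²⁺) = E°(Cl₂/Cl⁻) − E°cell = (+1.36) − (+0.591) = +0.77 V.

+0.77 V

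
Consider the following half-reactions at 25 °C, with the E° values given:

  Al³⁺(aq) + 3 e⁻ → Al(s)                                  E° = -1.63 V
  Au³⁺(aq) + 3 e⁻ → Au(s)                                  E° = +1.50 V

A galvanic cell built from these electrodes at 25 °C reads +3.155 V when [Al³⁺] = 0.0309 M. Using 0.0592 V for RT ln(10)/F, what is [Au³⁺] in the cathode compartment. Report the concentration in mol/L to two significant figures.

0.57 M

Au³⁺/Au is the cathode, Al³⁺/Al the anode: E°cell = +3.13 V, n = 3.
Overall reaction: Au³⁺(aq) + Al(s) → Au(s) + Al³⁺(aq); Q = [Al³⁺]^1/[Au³⁺]^1.
From E = E° − (0.0592/n) log Q: log Q = (E° − E)·n/0.0592 = (+3.13 − (+3.155))·3/0.0592 = -1.2669.
So 1·log[Au³⁺] = 1·log(0.0309) − log Q = -1.5100 − (-1.2669) = -0.2431; [Au³⁺] = 10^(-0.2431) ≈ 0.57 M.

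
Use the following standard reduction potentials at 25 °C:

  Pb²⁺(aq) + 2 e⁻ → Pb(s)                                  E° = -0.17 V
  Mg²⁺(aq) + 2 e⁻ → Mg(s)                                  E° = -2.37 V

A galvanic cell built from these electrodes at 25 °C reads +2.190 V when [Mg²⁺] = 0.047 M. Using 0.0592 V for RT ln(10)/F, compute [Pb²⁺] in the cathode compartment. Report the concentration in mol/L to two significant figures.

Pb²⁺/Pb is the cathode, Mg²⁺/Mg the anode: E°cell = +2.20 V, n = 2.
Overall reaction: Pb²⁺(aq) + Mg(s) → Pb(s) + Mg²⁺(aq); Q = [Mg²⁺]^1/[Pb²⁺]^1.
From E = E° − (0.0592/n) log Q: log Q = (E° − E)·n/0.0592 = (+2.20 − (+2.190))·2/0.0592 = 0.3378.
So 1·log[Pb²⁺] = 1·log(0.047) − log Q = -1.3279 − (0.3378) = -1.6657; [Pb²⁺] = 10^(-1.6657) ≈ 0.022 M.

0.022 M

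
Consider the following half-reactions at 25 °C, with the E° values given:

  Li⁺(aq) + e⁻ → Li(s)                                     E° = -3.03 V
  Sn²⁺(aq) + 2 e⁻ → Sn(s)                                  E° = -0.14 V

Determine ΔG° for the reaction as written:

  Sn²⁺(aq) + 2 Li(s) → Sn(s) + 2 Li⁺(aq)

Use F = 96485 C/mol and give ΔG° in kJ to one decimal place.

As written, Sn²⁺/Sn is reduced (cathode) and Li⁺/Li is oxidised (anode), so E°cell = (-0.14) − (-3.03) = +2.89 V.
Balancing electrons gives n = 2.
ΔG° = −nFE° = −(2)(96485)(+2.89) = -557,683 J = -557.7 kJ.

-557.7 kJ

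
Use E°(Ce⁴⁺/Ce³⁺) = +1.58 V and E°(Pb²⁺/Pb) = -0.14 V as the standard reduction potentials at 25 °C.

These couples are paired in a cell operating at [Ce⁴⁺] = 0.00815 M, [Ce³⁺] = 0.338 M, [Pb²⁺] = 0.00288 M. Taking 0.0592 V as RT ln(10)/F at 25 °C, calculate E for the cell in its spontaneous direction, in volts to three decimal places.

+1.699 V

Ce⁴⁺/Ce³⁺ is the cathode (higher E°), Pb²⁺/Pb the anode: E°cell = +1.58 − (-0.14) = +1.72 V, n = 2.
Overall: 2 Ce⁴⁺(aq) + Pb(s) → 2 Ce³⁺(aq) + Pb²⁺(aq)
Q = [Ce³⁺]^2·[Pb²⁺] / ([Ce⁴⁺]^2); log Q = 0.695.
E = E° − (0.0592/n) log Q = +1.72 − (0.0592/2)(0.695) = +1.699 V.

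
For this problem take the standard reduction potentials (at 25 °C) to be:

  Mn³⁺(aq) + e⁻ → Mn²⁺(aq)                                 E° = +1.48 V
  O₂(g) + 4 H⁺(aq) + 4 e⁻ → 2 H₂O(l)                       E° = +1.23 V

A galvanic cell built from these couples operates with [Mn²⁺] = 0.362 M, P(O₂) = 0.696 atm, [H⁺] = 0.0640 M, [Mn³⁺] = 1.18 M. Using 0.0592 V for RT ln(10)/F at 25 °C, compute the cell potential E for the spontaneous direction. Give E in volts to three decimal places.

+0.353 V

Mn³⁺/Mn²⁺ is the cathode (higher E°), O₂/H₂O the anode: E°cell = +1.48 − (+1.23) = +0.25 V, n = 4.
Overall: 4 Mn³⁺(aq) + 2 H₂O(l) → 4 Mn²⁺(aq) + O₂(g) + 4 H⁺(aq)
Q = [Mn²⁺]^4·P(O₂)·[H⁺]^4 / ([Mn³⁺]^4); log Q = -6.985.
E = E° − (0.0592/n) log Q = +0.25 − (0.0592/4)(-6.985) = +0.353 V.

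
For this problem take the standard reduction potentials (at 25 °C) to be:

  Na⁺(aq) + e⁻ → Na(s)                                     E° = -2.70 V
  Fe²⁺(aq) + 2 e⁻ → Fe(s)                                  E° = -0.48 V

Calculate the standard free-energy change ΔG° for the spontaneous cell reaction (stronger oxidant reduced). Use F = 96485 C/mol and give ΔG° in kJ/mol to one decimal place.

Fe²⁺/Fe (E° = -0.48 V) is the cathode; Na⁺/Na (E° = -2.70 V) is the anode, so E°cell = +2.22 V.
Balancing electrons gives n = 2 (lcm of 2 and 1).
ΔG° = −nFE° = −(2)(96485)(+2.22) = -428,393 J = -428.4 kJ/mol.

-428.4 kJ/mol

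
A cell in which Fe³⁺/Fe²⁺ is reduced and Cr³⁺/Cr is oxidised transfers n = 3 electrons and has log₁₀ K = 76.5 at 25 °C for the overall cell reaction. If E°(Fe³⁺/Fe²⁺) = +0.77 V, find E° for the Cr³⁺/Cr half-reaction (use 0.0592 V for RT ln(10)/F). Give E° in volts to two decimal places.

E°cell = (0.0592/n)·log K = (0.0592/3)(76.5) = +1.510 V.
Since Fe³⁺/Fe²⁺ is the cathode and Cr³⁺/Cr the anode, E°cell = E°(Fe³⁺/Fe²⁺) − E°(Cr³⁺/Cr).
So E°(Cr³⁺/Cr) = E°(Fe³⁺/Fe²⁺) − E°cell = (+0.77) − (+1.510) = -0.74 V.

-0.74 V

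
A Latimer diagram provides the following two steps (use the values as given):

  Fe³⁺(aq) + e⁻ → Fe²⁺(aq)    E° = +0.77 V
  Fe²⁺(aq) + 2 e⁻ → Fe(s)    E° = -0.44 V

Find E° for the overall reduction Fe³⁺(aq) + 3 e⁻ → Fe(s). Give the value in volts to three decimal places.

-0.037 V

Adding the free-energy changes (−nFE°) of the two steps gives −n₃FE°₃ = −n₁FE°₁ − n₂FE°₂.
E°₃ = (1×+0.77 + 2×-0.44) / 3 = (-0.110) / 3 = -0.037 V.
Simply averaging or adding the two E° values would be wrong; the electron-weighted sum is required.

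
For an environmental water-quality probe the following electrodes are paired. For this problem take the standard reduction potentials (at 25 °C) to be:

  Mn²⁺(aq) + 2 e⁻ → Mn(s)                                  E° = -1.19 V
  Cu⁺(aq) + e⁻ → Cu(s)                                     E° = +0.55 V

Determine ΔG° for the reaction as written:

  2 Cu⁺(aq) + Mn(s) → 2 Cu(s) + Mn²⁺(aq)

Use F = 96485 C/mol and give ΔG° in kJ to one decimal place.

As written, Cu⁺/Cu is reduced (cathode) and Mn²⁺/Mn is oxidised (anode), so E°cell = (+0.55) − (-1.19) = +1.74 V.
Balancing electrons gives n = 2.
ΔG° = −nFE° = −(2)(96485)(+1.74) = -335,768 J = -335.8 kJ.

-335.8 kJ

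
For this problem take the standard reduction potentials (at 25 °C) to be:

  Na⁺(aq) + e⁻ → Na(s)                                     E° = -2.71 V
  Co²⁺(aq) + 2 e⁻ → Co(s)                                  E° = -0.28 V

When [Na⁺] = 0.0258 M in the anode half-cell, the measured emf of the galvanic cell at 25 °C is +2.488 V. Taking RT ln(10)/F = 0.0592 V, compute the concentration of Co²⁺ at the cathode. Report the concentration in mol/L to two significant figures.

Co²⁺/Co is the cathode, Na⁺/Na the anode: E°cell = +2.43 V, n = 2.
Overall reaction: Co²⁺(aq) + 2 Na(s) → Co(s) + 2 Na⁺(aq); Q = [Na⁺]^2/[Co²⁺]^1.
From E = E° − (0.0592/n) log Q: log Q = (E° − E)·n/0.0592 = (+2.43 − (+2.488))·2/0.0592 = -1.9595.
So 1·log[Co²⁺] = 2·log(0.0258) − log Q = -3.1768 − (-1.9595) = -1.2173; [Co²⁺] = 10^(-1.2173) ≈ 0.061 M.

0.061 M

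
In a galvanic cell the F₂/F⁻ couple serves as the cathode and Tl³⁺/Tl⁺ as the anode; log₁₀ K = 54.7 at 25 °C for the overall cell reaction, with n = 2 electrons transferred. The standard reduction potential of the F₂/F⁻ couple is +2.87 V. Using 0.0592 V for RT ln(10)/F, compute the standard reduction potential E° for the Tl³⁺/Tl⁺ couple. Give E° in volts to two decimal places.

+1.25 V

E°cell = (0.0592/n)·log K = (0.0592/2)(54.7) = +1.619 V.
Since F₂/F⁻ is the cathode and Tl³⁺/Tl⁺ the anode, E°cell = E°(F₂/F⁻) − E°(Tl³⁺/Tl⁺).
So E°(Tl³⁺/Tl⁺) = E°(F₂/F⁻) − E°cell = (+2.87) − (+1.619) = +1.25 V.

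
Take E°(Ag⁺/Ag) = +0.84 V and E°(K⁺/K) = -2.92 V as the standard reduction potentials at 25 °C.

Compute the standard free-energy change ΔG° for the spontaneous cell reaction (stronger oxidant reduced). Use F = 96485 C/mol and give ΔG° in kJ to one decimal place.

-362.8 kJ

Ag⁺/Ag (E° = +0.84 V) is the cathode; K⁺/K (E° = -2.92 V) is the anode, so E°cell = +3.76 V.
Balancing electrons gives n = 1 (lcm of 1 and 1).
ΔG° = −nFE° = −(1)(96485)(+3.76) = -362,784 J = -362.8 kJ.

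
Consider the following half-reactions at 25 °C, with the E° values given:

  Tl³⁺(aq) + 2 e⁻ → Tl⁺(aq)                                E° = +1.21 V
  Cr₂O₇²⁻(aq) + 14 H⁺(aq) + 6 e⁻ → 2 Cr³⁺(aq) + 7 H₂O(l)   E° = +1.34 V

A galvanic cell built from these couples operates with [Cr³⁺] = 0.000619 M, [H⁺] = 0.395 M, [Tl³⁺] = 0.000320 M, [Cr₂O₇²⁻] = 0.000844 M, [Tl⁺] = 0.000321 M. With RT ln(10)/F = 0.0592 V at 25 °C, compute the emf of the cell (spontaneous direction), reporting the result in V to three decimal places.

Cr₂O₇²⁻/Cr³⁺ is the cathode (higher E°), Tl³⁺/Tl⁺ the anode: E°cell = +1.34 − (+1.21) = +0.13 V, n = 6.
Overall: Cr₂O₇²⁻(aq) + 14 H⁺(aq) + 3 Tl⁺(aq) → 2 Cr³⁺(aq) + 7 H₂O(l) + 3 Tl³⁺(aq)
Q = [Cr³⁺]^2·[Tl³⁺]^3 / ([Cr₂O₇²⁻]·[H⁺]^14·[Tl⁺]^3); log Q = 2.301.
E = E° − (0.0592/n) log Q = +0.13 − (0.0592/6)(2.301) = +0.107 V.

+0.107 V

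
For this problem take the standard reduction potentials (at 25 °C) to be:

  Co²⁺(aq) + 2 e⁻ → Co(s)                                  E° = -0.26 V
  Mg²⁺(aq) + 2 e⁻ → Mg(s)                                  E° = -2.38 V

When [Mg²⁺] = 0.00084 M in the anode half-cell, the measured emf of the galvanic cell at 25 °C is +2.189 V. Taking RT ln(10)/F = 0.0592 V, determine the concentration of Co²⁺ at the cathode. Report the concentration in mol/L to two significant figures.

0.18 M

Co²⁺/Co is the cathode, Mg²⁺/Mg the anode: E°cell = +2.12 V, n = 2.
Overall reaction: Co²⁺(aq) + Mg(s) → Co(s) + Mg²⁺(aq); Q = [Mg²⁺]^1/[Co²⁺]^1.
From E = E° − (0.0592/n) log Q: log Q = (E° − E)·n/0.0592 = (+2.12 − (+2.189))·2/0.0592 = -2.3311.
So 1·log[Co²⁺] = 1·log(0.00084) − log Q = -3.0757 − (-2.3311) = -0.7446; [Co²⁺] = 10^(-0.7446) ≈ 0.18 M.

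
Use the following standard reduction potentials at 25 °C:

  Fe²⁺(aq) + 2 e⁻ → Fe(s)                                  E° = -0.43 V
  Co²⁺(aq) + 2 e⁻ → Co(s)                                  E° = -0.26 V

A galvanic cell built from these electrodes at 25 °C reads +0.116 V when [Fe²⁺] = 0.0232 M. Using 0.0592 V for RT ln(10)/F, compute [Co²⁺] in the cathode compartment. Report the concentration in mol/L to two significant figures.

0.00035 M

Co²⁺/Co is the cathode, Fe²⁺/Fe the anode: E°cell = +0.17 V, n = 2.
Overall reaction: Co²⁺(aq) + Fe(s) → Co(s) + Fe²⁺(aq); Q = [Fe²⁺]^1/[Co²⁺]^1.
From E = E° − (0.0592/n) log Q: log Q = (E° − E)·n/0.0592 = (+0.17 − (+0.116))·2/0.0592 = 1.8243.
So 1·log[Co²⁺] = 1·log(0.0232) − log Q = -1.6345 − (1.8243) = -3.4588; [Co²⁺] = 10^(-3.4588) ≈ 0.00035 M.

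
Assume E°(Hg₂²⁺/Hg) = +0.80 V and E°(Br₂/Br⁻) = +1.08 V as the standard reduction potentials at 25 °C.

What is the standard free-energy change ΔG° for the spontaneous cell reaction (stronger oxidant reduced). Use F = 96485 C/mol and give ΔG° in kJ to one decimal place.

Br₂/Br⁻ (E° = +1.08 V) is the cathode; Hg₂²⁺/Hg (E° = +0.80 V) is the anode, so E°cell = +0.28 V.
Balancing electrons gives n = 2 (lcm of 2 and 2).
ΔG° = −nFE° = −(2)(96485)(+0.28) = -54,032 J = -54.0 kJ.

-54.0 kJ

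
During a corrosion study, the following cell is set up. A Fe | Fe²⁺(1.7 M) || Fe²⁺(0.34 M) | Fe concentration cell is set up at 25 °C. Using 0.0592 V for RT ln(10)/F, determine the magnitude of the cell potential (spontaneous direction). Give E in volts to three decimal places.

For a concentration cell E°cell = 0. The 1.7 M side is the cathode (reduction is favoured where [Fe²⁺] is higher).
With n = 2, E = −(0.0592/2) log([Fe²⁺]ₐₙ/[Fe²⁺]꜀ₐₜ) = −(0.0592/2) log(0.34/1.7) = −(0.0592/2)(-0.699) = +0.021 V.

+0.021 V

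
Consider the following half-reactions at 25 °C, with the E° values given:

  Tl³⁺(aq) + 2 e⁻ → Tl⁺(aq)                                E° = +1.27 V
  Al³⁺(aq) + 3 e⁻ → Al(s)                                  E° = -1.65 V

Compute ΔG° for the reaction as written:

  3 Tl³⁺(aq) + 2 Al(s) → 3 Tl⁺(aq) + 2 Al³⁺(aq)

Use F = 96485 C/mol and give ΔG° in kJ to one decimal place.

As written, Tl³⁺/Tl⁺ is reduced (cathode) and Al³⁺/Al is oxidised (anode), so E°cell = (+1.27) − (-1.65) = +2.92 V.
Balancing electrons gives n = 6.
ΔG° = −nFE° = −(6)(96485)(+2.92) = -1,690,417 J = -1690.4 kJ.

-1690.4 kJ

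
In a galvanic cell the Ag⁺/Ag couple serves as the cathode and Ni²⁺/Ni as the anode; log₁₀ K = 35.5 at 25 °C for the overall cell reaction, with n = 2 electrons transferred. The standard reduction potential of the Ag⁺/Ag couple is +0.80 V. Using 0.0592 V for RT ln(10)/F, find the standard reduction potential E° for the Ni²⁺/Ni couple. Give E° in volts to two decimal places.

E°cell = (0.0592/n)·log K = (0.0592/2)(35.5) = +1.051 V.
Since Ag⁺/Ag is the cathode and Ni²⁺/Ni the anode, E°cell = E°(Ag⁺/Ag) − E°(Ni²⁺/Ni).
So E°(Ni²⁺/Ni) = E°(Ag⁺/Ag) − E°cell = (+0.80) − (+1.051) = -0.25 V.

-0.25 V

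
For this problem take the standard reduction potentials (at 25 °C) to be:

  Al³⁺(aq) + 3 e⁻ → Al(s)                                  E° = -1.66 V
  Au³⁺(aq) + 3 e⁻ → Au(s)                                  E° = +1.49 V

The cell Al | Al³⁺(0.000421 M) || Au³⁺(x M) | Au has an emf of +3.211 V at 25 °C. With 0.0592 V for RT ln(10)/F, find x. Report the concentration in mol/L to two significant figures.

0.52 M

Au³⁺/Au is the cathode, Al³⁺/Al the anode: E°cell = +3.15 V, n = 3.
Overall reaction: Au³⁺(aq) + Al(s) → Au(s) + Al³⁺(aq); Q = [Al³⁺]^1/[Au³⁺]^1.
From E = E° − (0.0592/n) log Q: log Q = (E° − E)·n/0.0592 = (+3.15 − (+3.211))·3/0.0592 = -3.0912.
So 1·log[Au³⁺] = 1·log(0.000421) − log Q = -3.3757 − (-3.0912) = -0.2845; [Au³⁺] = 10^(-0.2845) ≈ 0.52 M.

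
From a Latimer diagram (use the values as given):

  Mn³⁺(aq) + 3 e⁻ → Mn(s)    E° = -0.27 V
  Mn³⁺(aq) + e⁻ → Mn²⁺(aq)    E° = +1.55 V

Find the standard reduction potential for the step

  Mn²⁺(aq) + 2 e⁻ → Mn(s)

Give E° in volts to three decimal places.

-1.180 V

Sequential free energies add, so n₃E°₃ = n₁E°₁ + n₂E°₂.
With n₃ = 3, and the known step contributing 1×(+1.55) V, the unknown satisfies 2·E° = 3×(-0.27) − 1×(+1.55) = -2.360.
E° = -2.360 / 2 = -1.180 V.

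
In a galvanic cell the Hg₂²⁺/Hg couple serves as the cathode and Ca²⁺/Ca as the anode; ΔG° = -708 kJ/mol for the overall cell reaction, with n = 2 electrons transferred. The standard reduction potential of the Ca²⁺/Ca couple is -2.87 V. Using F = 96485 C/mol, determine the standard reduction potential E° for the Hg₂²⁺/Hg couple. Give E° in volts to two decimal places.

+0.80 V

E°cell = −ΔG°/(nF) = −(-708×10³)/((2)(96485)) = +3.669 V.
Since Hg₂²⁺/Hg is the cathode and Ca²⁺/Ca the anode, E°cell = E°(Hg₂²⁺/Hg) − E°(Ca²⁺/Ca).
So E°(Hg₂²⁺/Hg) = E°cell + E°(Ca²⁺/Ca) = +3.669 + (-2.87) = +0.80 V.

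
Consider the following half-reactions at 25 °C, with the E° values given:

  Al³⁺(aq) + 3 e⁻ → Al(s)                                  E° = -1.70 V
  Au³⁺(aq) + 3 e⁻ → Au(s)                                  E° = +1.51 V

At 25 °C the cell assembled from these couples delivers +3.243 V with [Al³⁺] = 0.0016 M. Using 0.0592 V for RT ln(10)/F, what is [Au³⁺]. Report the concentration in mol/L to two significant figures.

Au³⁺/Au is the cathode, Al³⁺/Al the anode: E°cell = +3.21 V, n = 3.
Overall reaction: Au³⁺(aq) + Al(s) → Au(s) + Al³⁺(aq); Q = [Al³⁺]^1/[Au³⁺]^1.
From E = E° − (0.0592/n) log Q: log Q = (E° − E)·n/0.0592 = (+3.21 − (+3.243))·3/0.0592 = -1.6723.
So 1·log[Au³⁺] = 1·log(0.0016) − log Q = -2.7959 − (-1.6723) = -1.1236; [Au³⁺] = 10^(-1.1236) ≈ 0.075 M.

0.075 M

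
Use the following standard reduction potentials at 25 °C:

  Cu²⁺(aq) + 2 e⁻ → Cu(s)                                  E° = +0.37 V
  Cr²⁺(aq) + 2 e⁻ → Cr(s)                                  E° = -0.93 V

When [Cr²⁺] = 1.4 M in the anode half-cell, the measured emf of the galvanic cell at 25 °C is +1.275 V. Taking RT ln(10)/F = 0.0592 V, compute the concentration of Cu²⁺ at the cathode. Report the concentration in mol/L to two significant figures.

0.20 M

Cu²⁺/Cu is the cathode, Cr²⁺/Cr the anode: E°cell = +1.30 V, n = 2.
Overall reaction: Cu²⁺(aq) + Cr(s) → Cu(s) + Cr²⁺(aq); Q = [Cr²⁺]^1/[Cu²⁺]^1.
From E = E° − (0.0592/n) log Q: log Q = (E° − E)·n/0.0592 = (+1.30 − (+1.275))·2/0.0592 = 0.8446.
So 1·log[Cu²⁺] = 1·log(1.4) − log Q = 0.1461 − (0.8446) = -0.6985; [Cu²⁺] = 10^(-0.6985) ≈ 0.20 M.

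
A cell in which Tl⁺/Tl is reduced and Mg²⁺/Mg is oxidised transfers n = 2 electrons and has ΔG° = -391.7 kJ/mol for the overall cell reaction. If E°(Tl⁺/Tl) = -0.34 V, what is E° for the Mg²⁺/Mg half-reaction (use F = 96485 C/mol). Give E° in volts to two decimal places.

E°cell = −ΔG°/(nF) = −(-391.7×10³)/((2)(96485)) = +2.030 V.
Since Tl⁺/Tl is the cathode and Mg²⁺/Mg the anode, E°cell = E°(Tl⁺/Tl) − E°(Mg²⁺/Mg).
So E°(Mg²⁺/Mg) = E°(Tl⁺/Tl) − E°cell = (-0.34) − (+2.030) = -2.37 V.

-2.37 V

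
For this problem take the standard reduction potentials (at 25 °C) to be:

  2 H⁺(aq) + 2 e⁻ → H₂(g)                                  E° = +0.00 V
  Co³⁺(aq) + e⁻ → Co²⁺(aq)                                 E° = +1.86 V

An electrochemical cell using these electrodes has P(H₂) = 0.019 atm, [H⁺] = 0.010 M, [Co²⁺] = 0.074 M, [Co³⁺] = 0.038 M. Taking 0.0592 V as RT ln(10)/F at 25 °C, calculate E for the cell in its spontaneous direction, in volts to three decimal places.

Co³⁺/Co²⁺ is the cathode (higher E°), H⁺/H₂ the anode: E°cell = +1.86 − (+0.00) = +1.86 V, n = 2.
Overall: 2 Co³⁺(aq) + H₂(g) → 2 Co²⁺(aq) + 2 H⁺(aq)
Q = [Co²⁺]^2·[H⁺]^2 / ([Co³⁺]^2·P(H₂)); log Q = -1.700.
E = E° − (0.0592/n) log Q = +1.86 − (0.0592/2)(-1.700) = +1.910 V.

+1.910 V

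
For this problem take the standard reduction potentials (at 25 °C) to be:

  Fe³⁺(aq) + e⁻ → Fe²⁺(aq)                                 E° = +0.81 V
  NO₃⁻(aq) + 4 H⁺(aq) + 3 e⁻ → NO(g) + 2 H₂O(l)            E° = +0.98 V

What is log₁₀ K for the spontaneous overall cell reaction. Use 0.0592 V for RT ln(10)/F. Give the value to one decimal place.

8.6

Cathode: NO₃⁻/NO; anode: Fe³⁺/Fe²⁺. E°cell = +0.17 V, n = 3.
log K = nE°cell / 0.0592 = (3)(+0.17) / 0.0592 = 8.6.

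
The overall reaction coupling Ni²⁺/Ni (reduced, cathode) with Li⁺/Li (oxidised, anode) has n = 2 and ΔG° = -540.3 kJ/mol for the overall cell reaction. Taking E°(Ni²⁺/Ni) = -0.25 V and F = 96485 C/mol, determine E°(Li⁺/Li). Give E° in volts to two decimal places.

-3.05 V

E°cell = −ΔG°/(nF) = −(-540.3×10³)/((2)(96485)) = +2.800 V.
Since Ni²⁺/Ni is the cathode and Li⁺/Li the anode, E°cell = E°(Ni²⁺/Ni) − E°(Li⁺/Li).
So E°(Li⁺/Li) = E°(Ni²⁺/Ni) − E°cell = (-0.25) − (+2.800) = -3.05 V.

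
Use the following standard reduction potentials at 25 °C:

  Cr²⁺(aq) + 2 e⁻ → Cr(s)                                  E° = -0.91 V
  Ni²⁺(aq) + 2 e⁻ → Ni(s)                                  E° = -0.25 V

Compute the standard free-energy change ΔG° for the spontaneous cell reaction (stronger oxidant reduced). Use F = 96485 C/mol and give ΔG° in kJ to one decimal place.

-127.4 kJ

Ni²⁺/Ni (E° = -0.25 V) is the cathode; Cr²⁺/Cr (E° = -0.91 V) is the anode, so E°cell = +0.66 V.
Balancing electrons gives n = 2 (lcm of 2 and 2).
ΔG° = −nFE° = −(2)(96485)(+0.66) = -127,360 J = -127.4 kJ.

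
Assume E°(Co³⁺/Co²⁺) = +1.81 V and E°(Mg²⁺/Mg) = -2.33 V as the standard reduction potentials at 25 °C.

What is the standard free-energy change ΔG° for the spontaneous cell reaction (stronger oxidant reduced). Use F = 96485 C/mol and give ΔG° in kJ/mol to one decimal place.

Co³⁺/Co²⁺ (E° = +1.81 V) is the cathode; Mg²⁺/Mg (E° = -2.33 V) is the anode, so E°cell = +4.14 V.
Balancing electrons gives n = 2 (lcm of 1 and 2).
ΔG° = −nFE° = −(2)(96485)(+4.14) = -798,896 J = -798.9 kJ/mol.

-798.9 kJ/mol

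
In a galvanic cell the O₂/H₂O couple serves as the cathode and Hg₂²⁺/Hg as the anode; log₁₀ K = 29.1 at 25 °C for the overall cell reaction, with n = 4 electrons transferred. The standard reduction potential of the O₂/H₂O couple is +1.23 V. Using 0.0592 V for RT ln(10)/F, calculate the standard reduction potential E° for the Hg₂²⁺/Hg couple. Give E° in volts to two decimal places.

E°cell = (0.0592/n)·log K = (0.0592/4)(29.1) = +0.431 V.
Since O₂/H₂O is the cathode and Hg₂²⁺/Hg the anode, E°cell = E°(O₂/H₂O) − E°(Hg₂²⁺/Hg).
So E°(Hg₂²⁺/Hg) = E°(O₂/H₂O) − E°cell = (+1.23) − (+0.431) = +0.80 V.

+0.80 V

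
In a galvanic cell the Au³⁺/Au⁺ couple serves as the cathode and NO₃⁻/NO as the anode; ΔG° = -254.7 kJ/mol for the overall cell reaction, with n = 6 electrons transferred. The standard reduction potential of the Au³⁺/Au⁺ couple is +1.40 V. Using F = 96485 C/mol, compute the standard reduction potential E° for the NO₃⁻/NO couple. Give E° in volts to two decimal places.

+0.96 V

E°cell = −ΔG°/(nF) = −(-254.7×10³)/((6)(96485)) = +0.440 V.
Since Au³⁺/Au⁺ is the cathode and NO₃⁻/NO the anode, E°cell = E°(Au³⁺/Au⁺) − E°(NO₃⁻/NO).
So E°(NO₃⁻/NO) = E°(Au³⁺/Au⁺) − E°cell = (+1.40) − (+0.440) = +0.96 V.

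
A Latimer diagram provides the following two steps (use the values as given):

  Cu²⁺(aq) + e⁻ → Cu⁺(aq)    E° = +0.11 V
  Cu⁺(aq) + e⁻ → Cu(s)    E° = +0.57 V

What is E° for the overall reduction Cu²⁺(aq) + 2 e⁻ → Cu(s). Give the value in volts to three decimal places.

Standard free energies of sequential steps add: ΔG°₃ = ΔG°₁ + ΔG°₂, so n₃E°₃ = n₁E°₁ + n₂E°₂.
E°₃ = (1×+0.11 + 1×+0.57) / 2 = (+0.680) / 2 = +0.340 V.

+0.340 V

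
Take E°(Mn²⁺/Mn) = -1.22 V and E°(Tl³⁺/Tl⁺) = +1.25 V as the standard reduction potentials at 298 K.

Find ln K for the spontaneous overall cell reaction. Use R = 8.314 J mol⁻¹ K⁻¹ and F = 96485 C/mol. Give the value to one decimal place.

Cathode: Tl³⁺/Tl⁺; anode: Mn²⁺/Mn. E°cell = (+1.25) − (-1.22) = +2.47 V, with n = 2.
ΔG° = −nFE° = −RT ln K, so ln K = nFE°/(RT) = (2)(96485)(+2.47) / ((8.314)(298)) = 192.380.

192.4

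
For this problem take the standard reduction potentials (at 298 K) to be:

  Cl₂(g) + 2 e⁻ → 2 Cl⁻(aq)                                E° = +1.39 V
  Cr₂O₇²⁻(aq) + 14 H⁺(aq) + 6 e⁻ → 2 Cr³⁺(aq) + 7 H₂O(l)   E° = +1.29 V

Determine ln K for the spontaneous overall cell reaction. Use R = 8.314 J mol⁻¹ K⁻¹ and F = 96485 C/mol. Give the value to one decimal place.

Cathode: Cl₂/Cl⁻; anode: Cr₂O₇²⁻/Cr³⁺. E°cell = (+1.39) − (+1.29) = +0.10 V, with n = 6.
ΔG° = −nFE° = −RT ln K, so ln K = nFE°/(RT) = (6)(96485)(+0.10) / ((8.314)(298)) = 23.366.

23.4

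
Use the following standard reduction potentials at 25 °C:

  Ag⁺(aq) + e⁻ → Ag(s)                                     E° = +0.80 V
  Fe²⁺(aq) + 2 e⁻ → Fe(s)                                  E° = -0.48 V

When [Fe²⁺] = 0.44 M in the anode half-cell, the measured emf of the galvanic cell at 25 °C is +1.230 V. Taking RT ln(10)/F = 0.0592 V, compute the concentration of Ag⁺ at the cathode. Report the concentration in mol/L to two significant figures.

0.095 M

Ag⁺/Ag is the cathode, Fe²⁺/Fe the anode: E°cell = +1.28 V, n = 2.
Overall reaction: 2 Ag⁺(aq) + Fe(s) → 2 Ag(s) + Fe²⁺(aq); Q = [Fe²⁺]^1/[Ag⁺]^2.
From E = E° − (0.0592/n) log Q: log Q = (E° − E)·n/0.0592 = (+1.28 − (+1.230))·2/0.0592 = 1.6892.
So 2·log[Ag⁺] = 1·log(0.44) − log Q = -0.3565 − (1.6892) = -2.0457; log[Ag⁺] = -2.0457 / 2 = -1.0229; [Ag⁺] = 10^(-1.0229) ≈ 0.095 M.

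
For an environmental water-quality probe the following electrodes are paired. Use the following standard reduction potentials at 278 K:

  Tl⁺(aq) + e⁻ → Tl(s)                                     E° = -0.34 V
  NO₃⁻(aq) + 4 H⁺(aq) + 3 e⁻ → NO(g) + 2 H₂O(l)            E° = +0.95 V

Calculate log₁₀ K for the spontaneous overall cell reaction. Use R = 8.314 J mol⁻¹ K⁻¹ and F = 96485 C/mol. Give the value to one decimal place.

Cathode: NO₃⁻/NO; anode: Tl⁺/Tl. E°cell = (+0.95) − (-0.34) = +1.29 V, with n = 3.
ΔG° = −nFE° = −RT ln K, so ln K = nFE°/(RT) = (3)(96485)(+1.29) / ((8.314)(278)) = 161.553.
log₁₀ K = 161.553 / ln 10 = 70.2.

70.2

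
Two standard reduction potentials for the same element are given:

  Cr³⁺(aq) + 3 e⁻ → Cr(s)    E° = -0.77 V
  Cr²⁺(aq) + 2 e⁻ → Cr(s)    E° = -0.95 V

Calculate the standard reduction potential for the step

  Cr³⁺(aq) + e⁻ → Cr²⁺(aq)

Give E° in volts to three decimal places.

Sequential free energies add, so n₃E°₃ = n₁E°₁ + n₂E°₂.
With n₃ = 3, and the known step contributing 2×(-0.95) V, the unknown satisfies 1·E° = 3×(-0.77) − 2×(-0.95) = -0.410.
E° = -0.410 / 1 = -0.410 V.

-0.410 V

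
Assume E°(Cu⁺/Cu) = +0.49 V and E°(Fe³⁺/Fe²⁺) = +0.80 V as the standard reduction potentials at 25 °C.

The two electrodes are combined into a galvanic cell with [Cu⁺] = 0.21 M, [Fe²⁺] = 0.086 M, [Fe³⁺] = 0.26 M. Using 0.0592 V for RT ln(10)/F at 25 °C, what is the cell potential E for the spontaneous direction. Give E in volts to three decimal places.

+0.379 V

Fe³⁺/Fe²⁺ is the cathode (higher E°), Cu⁺/Cu the anode: E°cell = +0.80 − (+0.49) = +0.31 V, n = 1.
Overall: Fe³⁺(aq) + Cu(s) → Fe²⁺(aq) + Cu⁺(aq)
Q = [Fe²⁺]·[Cu⁺] / ([Fe³⁺]); log Q = -1.158.
E = E° − (0.0592/n) log Q = +0.31 − (0.0592/1)(-1.158) = +0.379 V.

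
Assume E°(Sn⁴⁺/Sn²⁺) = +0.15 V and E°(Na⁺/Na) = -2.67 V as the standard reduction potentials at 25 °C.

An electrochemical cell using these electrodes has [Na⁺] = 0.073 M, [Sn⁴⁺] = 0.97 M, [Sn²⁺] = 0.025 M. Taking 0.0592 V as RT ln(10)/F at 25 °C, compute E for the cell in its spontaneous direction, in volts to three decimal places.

+2.934 V

Sn⁴⁺/Sn²⁺ is the cathode (higher E°), Na⁺/Na the anode: E°cell = +0.15 − (-2.67) = +2.82 V, n = 2.
Overall: Sn⁴⁺(aq) + 2 Na(s) → Sn²⁺(aq) + 2 Na⁺(aq)
Q = [Sn²⁺]·[Na⁺]^2 / ([Sn⁴⁺]); log Q = -3.862.
E = E° − (0.0592/n) log Q = +2.82 − (0.0592/2)(-3.862) = +2.934 V.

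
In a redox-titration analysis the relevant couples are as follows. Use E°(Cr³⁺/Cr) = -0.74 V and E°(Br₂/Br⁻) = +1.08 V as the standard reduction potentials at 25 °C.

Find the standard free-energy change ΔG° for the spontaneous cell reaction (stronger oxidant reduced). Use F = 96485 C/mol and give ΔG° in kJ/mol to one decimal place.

Br₂/Br⁻ (E° = +1.08 V) is the cathode; Cr³⁺/Cr (E° = -0.74 V) is the anode, so E°cell = +1.82 V.
Balancing electrons gives n = 6 (lcm of 2 and 3).
ΔG° = −nFE° = −(6)(96485)(+1.82) = -1,053,616 J = -1053.6 kJ/mol.

-1053.6 kJ/mol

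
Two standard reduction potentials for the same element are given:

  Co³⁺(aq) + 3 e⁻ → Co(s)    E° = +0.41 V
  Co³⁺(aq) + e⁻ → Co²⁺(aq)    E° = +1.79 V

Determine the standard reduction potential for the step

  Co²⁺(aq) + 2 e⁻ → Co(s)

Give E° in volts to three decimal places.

-0.280 V

Sequential free energies add, so n₃E°₃ = n₁E°₁ + n₂E°₂.
With n₃ = 3, and the known step contributing 1×(+1.79) V, the unknown satisfies 2·E° = 3×(+0.41) − 1×(+1.79) = -0.560.
E° = -0.560 / 2 = -0.280 V.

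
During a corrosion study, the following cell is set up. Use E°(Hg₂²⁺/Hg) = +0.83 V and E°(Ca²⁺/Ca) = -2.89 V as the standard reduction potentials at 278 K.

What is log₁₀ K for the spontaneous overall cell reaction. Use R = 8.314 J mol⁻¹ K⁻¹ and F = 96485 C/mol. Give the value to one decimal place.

134.9

Cathode: Hg₂²⁺/Hg; anode: Ca²⁺/Ca. E°cell = (+0.83) − (-2.89) = +3.72 V, with n = 2.
ΔG° = −nFE° = −RT ln K, so ln K = nFE°/(RT) = (2)(96485)(+3.72) / ((8.314)(278)) = 310.583.
log₁₀ K = 310.583 / ln 10 = 134.9.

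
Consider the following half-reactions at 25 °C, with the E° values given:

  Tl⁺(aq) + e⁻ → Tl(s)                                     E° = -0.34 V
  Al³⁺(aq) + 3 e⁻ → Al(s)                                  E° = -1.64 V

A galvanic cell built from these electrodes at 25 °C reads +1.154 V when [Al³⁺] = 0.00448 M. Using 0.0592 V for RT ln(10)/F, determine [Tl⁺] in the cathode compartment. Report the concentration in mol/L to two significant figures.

0.00056 M

Tl⁺/Tl is the cathode, Al³⁺/Al the anode: E°cell = +1.30 V, n = 3.
Overall reaction: 3 Tl⁺(aq) + Al(s) → 3 Tl(s) + Al³⁺(aq); Q = [Al³⁺]^1/[Tl⁺]^3.
From E = E° − (0.0592/n) log Q: log Q = (E° − E)·n/0.0592 = (+1.30 − (+1.154))·3/0.0592 = 7.3986.
So 3·log[Tl⁺] = 1·log(0.00448) − log Q = -2.3487 − (7.3986) = -9.7473; log[Tl⁺] = -9.7473 / 3 = -3.2491; [Tl⁺] = 10^(-3.2491) ≈ 0.00056 M.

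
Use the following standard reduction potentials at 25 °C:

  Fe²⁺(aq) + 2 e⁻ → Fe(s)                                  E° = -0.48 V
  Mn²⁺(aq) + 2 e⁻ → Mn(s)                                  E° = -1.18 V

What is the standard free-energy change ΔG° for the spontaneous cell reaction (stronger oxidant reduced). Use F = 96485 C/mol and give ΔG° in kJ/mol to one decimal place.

-135.1 kJ/mol

Fe²⁺/Fe (E° = -0.48 V) is the cathode; Mn²⁺/Mn (E° = -1.18 V) is the anode, so E°cell = +0.70 V.
Balancing electrons gives n = 2 (lcm of 2 and 2).
ΔG° = −nFE° = −(2)(96485)(+0.70) = -135,079 J = -135.1 kJ/mol.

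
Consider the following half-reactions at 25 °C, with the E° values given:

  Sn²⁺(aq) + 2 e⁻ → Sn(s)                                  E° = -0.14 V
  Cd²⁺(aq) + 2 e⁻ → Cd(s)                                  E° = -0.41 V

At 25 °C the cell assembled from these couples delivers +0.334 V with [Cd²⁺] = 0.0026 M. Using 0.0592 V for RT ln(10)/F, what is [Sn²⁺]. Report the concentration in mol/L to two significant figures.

0.38 M

Sn²⁺/Sn is the cathode, Cd²⁺/Cd the anode: E°cell = +0.27 V, n = 2.
Overall reaction: Sn²⁺(aq) + Cd(s) → Sn(s) + Cd²⁺(aq); Q = [Cd²⁺]^1/[Sn²⁺]^1.
From E = E° − (0.0592/n) log Q: log Q = (E° − E)·n/0.0592 = (+0.27 − (+0.334))·2/0.0592 = -2.1622.
So 1·log[Sn²⁺] = 1·log(0.0026) − log Q = -2.5850 − (-2.1622) = -0.4228; [Sn²⁺] = 10^(-0.4228) ≈ 0.38 M.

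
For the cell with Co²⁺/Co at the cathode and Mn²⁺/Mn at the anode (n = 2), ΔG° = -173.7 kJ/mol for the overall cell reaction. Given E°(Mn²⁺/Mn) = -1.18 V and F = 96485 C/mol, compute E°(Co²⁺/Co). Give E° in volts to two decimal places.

-0.28 V

E°cell = −ΔG°/(nF) = −(-173.7×10³)/((2)(96485)) = +0.900 V.
Since Co²⁺/Co is the cathode and Mn²⁺/Mn the anode, E°cell = E°(Co²⁺/Co) − E°(Mn²⁺/Mn).
So E°(Co²⁺/Co) = E°cell + E°(Mn²⁺/Mn) = +0.900 + (-1.18) = -0.28 V.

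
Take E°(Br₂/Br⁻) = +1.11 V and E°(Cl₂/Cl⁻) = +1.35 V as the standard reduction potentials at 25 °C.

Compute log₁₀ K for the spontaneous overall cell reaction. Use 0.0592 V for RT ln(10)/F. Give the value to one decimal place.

Cathode: Cl₂/Cl⁻; anode: Br₂/Br⁻. E°cell = +0.24 V, n = 2.
log K = nE°cell / 0.0592 = (2)(+0.24) / 0.0592 = 8.1.

8.1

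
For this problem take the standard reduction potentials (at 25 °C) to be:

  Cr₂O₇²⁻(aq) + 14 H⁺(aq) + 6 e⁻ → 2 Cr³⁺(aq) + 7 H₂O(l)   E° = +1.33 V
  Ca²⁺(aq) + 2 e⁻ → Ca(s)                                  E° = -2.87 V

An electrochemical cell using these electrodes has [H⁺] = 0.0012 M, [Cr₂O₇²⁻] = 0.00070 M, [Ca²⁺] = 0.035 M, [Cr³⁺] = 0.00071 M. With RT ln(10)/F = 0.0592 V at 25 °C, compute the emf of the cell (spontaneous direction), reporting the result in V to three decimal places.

Cr₂O₇²⁻/Cr³⁺ is the cathode (higher E°), Ca²⁺/Ca the anode: E°cell = +1.33 − (-2.87) = +4.20 V, n = 6.
Overall: Cr₂O₇²⁻(aq) + 14 H⁺(aq) + 3 Ca(s) → 2 Cr³⁺(aq) + 7 H₂O(l) + 3 Ca²⁺(aq)
Q = [Cr³⁺]^2·[Ca²⁺]^3 / ([Cr₂O₇²⁻]·[H⁺]^14); log Q = 33.381.
E = E° − (0.0592/n) log Q = +4.20 − (0.0592/6)(33.381) = +3.871 V.

+3.871 V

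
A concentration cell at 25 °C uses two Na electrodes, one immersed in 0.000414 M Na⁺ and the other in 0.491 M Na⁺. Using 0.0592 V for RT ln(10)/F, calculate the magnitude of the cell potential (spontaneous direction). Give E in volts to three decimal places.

+0.182 V

For a concentration cell E°cell = 0. The 0.491 M side is the cathode (reduction is favoured where [Na⁺] is higher).
With n = 1, E = −(0.0592/1) log([Na⁺]ₐₙ/[Na⁺]꜀ₐₜ) = −(0.0592/1) log(0.000414/0.491) = −(0.0592/1)(-3.074) = +0.182 V.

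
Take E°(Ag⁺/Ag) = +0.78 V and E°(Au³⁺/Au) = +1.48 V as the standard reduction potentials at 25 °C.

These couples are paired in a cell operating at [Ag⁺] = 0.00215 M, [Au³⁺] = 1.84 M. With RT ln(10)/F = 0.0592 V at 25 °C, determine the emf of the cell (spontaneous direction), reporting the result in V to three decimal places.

+0.863 V

Au³⁺/Au is the cathode (higher E°), Ag⁺/Ag the anode: E°cell = +1.48 − (+0.78) = +0.70 V, n = 3.
Overall: Au³⁺(aq) + 3 Ag(s) → Au(s) + 3 Ag⁺(aq)
Q = [Ag⁺]^3 / ([Au³⁺]); log Q = -8.268.
E = E° − (0.0592/n) log Q = +0.70 − (0.0592/3)(-8.268) = +0.863 V.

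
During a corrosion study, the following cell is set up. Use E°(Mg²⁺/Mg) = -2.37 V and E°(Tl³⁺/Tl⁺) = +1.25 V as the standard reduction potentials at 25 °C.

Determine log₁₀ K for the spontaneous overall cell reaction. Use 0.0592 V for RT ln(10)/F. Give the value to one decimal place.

122.3

Cathode: Tl³⁺/Tl⁺; anode: Mg²⁺/Mg. E°cell = +3.62 V, n = 2.
log K = nE°cell / 0.0592 = (2)(+3.62) / 0.0592 = 122.3.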